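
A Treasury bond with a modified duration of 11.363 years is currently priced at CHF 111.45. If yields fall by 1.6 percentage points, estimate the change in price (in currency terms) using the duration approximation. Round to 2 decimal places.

+CHF 20.26

Duration approximation: ΔP/P ≈ -D_mod · Δy = -11.363 × (-0.016) = +0.181808.
ΔP ≈ 111.45 × (+0.181808) = +20.2625016.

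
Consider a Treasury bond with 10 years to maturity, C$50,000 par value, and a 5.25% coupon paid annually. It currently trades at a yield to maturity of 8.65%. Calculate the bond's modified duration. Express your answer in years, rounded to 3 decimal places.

Periodic yield y = 0.0865. First find Macaulay duration:
  t   CF        PV=CF/(1+0.0865)^t    t·PV
  1     2,625.00     2,416.0147     2,416.0147
  2     2,625.00     2,223.6675     4,447.3350
  3     2,625.00     2,046.6337     6,139.9010
  4     2,625.00     1,883.6941     7,534.7765
  5     2,625.00     1,733.7268     8,668.6338
  6     2,625.00     1,595.6988     9,574.1929
  7     2,625.00     1,468.6598    10,280.6183
  8     2,625.00     1,351.7347    10,813.8776
  9     2,625.00     1,244.1185    11,197.0661
  10   52,625.00    22,955.9253   229,559.2527
  Σ                 38,919.8738   300,631.6686
P = 38,919.8738; Macaulay duration = 300,631.6686 / 38,919.8738 = 7.72437 years.
Modified duration = D_Mac / (1 + y) = 7.72437 / 1.0865 = 7.10941 years.

7.109 years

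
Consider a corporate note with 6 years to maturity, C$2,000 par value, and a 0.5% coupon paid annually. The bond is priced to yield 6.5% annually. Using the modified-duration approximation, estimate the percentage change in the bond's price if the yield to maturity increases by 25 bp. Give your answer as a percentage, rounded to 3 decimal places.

Periodic yield y = 0.065. Modified duration first:
  t   CF        PV=CF/(1+0.065)^t    t·PV
  1        10.00         9.3897         9.3897
  2        10.00         8.8166        17.6332
  3        10.00         8.2785        24.8355
  4        10.00         7.7732        31.0929
  5        10.00         7.2988        36.4940
  6     2,010.00     1,377.5216     8,265.1295
  Σ                  1,419.0784     8,384.5748
P = 1,419.0784; D_Mac = 5.90846 yrs; D_mod = 5.90846/(1+0.065) = 5.54785 yrs.
ΔP/P ≈ -D_mod · Δy = -5.54785 × (+0.0025) = -0.013870 = -1.3870%.

-1.387%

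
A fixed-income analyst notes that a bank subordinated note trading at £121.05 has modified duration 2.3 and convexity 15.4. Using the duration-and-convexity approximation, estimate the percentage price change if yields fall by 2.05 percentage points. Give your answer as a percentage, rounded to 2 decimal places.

Duration effect: -D_mod·Δy = -2.3 × (-0.0205) = +0.047150
Convexity effect: ½·C·(Δy)² = 0.5 × 15.4 × (-0.0205)² = +0.003235925
ΔP/P ≈ +0.047150 + 0.003235925 = +0.050385925
= +5.0385925%.

+5.04%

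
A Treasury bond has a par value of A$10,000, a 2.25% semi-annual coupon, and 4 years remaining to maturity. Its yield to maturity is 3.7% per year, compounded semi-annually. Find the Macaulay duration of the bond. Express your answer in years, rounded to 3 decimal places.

Periodic yield y = 0.0185. Discount each cash flow and weight by its period:
  t   CF        PV=CF/(1+0.0185)^t    t·PV
  1       112.50       110.4566       110.4566
  2       112.50       108.4502       216.9004
  3       112.50       106.4803       319.4410
  4       112.50       104.5462       418.1849
  5       112.50       102.6473       513.2363
  6       112.50       100.7828       604.6967
  7       112.50        98.9522       692.6651
  8    10,112.50     8,733.1369    69,865.0952
  Σ                  9,465.4524    72,740.6762
Price P = Σ PV = 9,465.4524.
Macaulay duration = Σ(t·PV) / P = 72,740.6762 / 9,465.4524 = 7.68486 half-year periods.
In years: 7.68486 / 2 = 3.84243 years.

3.842 years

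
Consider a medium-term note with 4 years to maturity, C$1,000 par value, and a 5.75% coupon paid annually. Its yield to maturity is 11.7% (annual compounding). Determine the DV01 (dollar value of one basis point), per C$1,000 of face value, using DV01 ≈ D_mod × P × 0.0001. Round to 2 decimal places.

C$0.27

Periodic yield y = 0.117.
  t   CF        PV=CF/(1+0.117)^t    t·PV
  1        57.50        51.4772        51.4772
  2        57.50        46.0852        92.1704
  3        57.50        41.2580       123.7740
  4     1,057.50       679.3095     2,717.2380
  Σ                    818.1299     2,984.6596
P = 818.1299; D_Mac = 3.64815 yrs; D_mod = 3.26602 yrs.
DV01 ≈ 3.26602 × 818.1299 × 0.0001 = 0.267203.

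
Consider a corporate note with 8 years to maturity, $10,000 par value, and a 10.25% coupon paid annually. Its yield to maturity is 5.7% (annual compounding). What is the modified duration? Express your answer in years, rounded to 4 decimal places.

Periodic yield y = 0.057. First find Macaulay duration:
  t   CF        PV=CF/(1+0.057)^t    t·PV
  1     1,025.00       969.7256       969.7256
  2     1,025.00       917.4320     1,834.8640
  3     1,025.00       867.9584     2,603.8752
  4     1,025.00       821.1527     3,284.6107
  5     1,025.00       776.8710     3,884.3552
  6     1,025.00       734.9773     4,409.8640
  7     1,025.00       695.3428     4,867.3995
  8    11,025.00     7,075.8513    56,606.8107
  Σ                 12,859.3112    78,461.5049
P = 12,859.3112; Macaulay duration = 78,461.5049 / 12,859.3112 = 6.10153 years.
Modified duration = D_Mac / (1 + y) = 6.10153 / 1.057 = 5.77250 years.

5.7725 years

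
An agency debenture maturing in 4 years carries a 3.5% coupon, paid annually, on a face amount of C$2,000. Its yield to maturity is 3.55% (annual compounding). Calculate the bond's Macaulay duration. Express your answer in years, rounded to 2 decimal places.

3.80 years

Periodic yield y = 0.0355. Discount each cash flow and weight by its year:
  t   CF        PV=CF/(1+0.0355)^t    t·PV
  1        70.00        67.6002        67.6002
  2        70.00        65.2827       130.5653
  3        70.00        63.0446       189.1337
  4     2,070.00     1,800.4038     7,201.6154
  Σ                  1,996.3313     7,588.9146
Price P = Σ PV = 1,996.3313.
Macaulay duration = Σ(t·PV) / P = 7,588.9146 / 1,996.3313 = 3.80143 years.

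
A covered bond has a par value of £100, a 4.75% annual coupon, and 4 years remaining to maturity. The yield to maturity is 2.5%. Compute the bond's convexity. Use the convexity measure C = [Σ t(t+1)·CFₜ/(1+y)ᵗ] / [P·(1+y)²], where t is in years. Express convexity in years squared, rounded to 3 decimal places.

17.439

With y = 0.025:
  t   CF        PV=CF/(1+0.025)^t    t·PV        t(t+1)·PV
  1         4.75         4.6341         4.6341           9.2683
  2         4.75         4.5211         9.0422          27.1267
  3         4.75         4.4108        13.2325          52.9302
  4       104.75        94.8983       379.5933       1,897.9666
  Σ                    108.4644       406.5022       1,987.2918
P = 108.4644.
Convexity = Σ t(t+1)·PV / [P·(1+y)²] = 1,987.2918 / (108.4644 × 1.050625) = 17.43920.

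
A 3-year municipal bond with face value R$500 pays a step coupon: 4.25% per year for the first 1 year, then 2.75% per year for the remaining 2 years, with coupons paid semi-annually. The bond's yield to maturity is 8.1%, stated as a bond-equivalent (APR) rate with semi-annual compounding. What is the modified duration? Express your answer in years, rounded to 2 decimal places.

Periodic yield y = 0.0405. First find Macaulay duration:
  t   CF        PV=CF/(1+0.0405)^t    t·PV
  1       10.625        10.2114        10.2114
  2       10.625         9.8140        19.6279
  3        6.875         6.1030        18.3091
  4        6.875         5.8655        23.4620
  5        6.875         5.6372        28.1859
  6      506.875       399.4371     2,396.6224
  Σ                    437.0682     2,496.4188
P = 437.0682; Macaulay duration = 2,496.4188 / 437.0682 = 5.71174 half-year periods = 2.85587 years.
Modified duration = D_Mac / (1 + y) = 2.85587 / 1.0405 = 2.74471 years.

2.74 years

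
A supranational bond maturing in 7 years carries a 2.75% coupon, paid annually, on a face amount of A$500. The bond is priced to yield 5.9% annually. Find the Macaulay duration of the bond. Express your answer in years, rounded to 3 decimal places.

Periodic yield y = 0.059. Discount each cash flow and weight by its year:
  t   CF        PV=CF/(1+0.059)^t    t·PV
  1        13.75        12.9839        12.9839
  2        13.75        12.2606        24.5211
  3        13.75        11.5775        34.7325
  4        13.75        10.9325        43.7299
  5        13.75        10.3234        51.6170
  6        13.75         9.7483        58.4895
  7       513.75       343.9380     2,407.5657
  Σ                    411.7641     2,633.6398
Price P = Σ PV = 411.7641.
Macaulay duration = Σ(t·PV) / P = 2,633.6398 / 411.7641 = 6.39599 years.

6.396 years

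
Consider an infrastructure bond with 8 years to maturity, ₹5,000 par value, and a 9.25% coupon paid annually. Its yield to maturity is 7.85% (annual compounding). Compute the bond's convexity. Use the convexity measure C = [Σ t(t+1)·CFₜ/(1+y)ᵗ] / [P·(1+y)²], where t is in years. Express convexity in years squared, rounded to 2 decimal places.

42.39

With y = 0.0785:
  t   CF        PV=CF/(1+0.0785)^t    t·PV        t(t+1)·PV
  1       462.50       428.8363       428.8363         857.6727
  2       462.50       397.6229       795.2459       2,385.7377
  3       462.50       368.6815     1,106.0444       4,424.1774
  4       462.50       341.8465     1,367.3860       6,836.9300
  5       462.50       316.9648     1,584.8238       9,508.9430
  6       462.50       293.8941     1,763.3645      12,343.5514
  7       462.50       272.5026     1,907.5184      15,260.1470
  8     5,462.50     2,984.2160    23,873.7280     214,863.5520
  Σ                  5,404.5647    32,826.9473     266,480.7113
P = 5,404.5647.
Convexity = Σ t(t+1)·PV / [P·(1+y)²] = 266,480.7113 / (5,404.5647 × 1.163162) = 42.39013.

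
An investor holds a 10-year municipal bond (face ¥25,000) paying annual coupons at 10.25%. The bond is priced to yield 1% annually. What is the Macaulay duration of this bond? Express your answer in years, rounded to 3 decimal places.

Periodic yield y = 0.01. Discount each cash flow and weight by its year:
  t   CF        PV=CF/(1+0.01)^t    t·PV
  1     2,562.50     2,537.1287     2,537.1287
  2     2,562.50     2,512.0086     5,024.0173
  3     2,562.50     2,487.1373     7,461.4118
  4     2,562.50     2,462.5121     9,850.0485
  5     2,562.50     2,438.1308    12,190.6541
  6     2,562.50     2,413.9909    14,483.9455
  7     2,562.50     2,390.0900    16,730.6301
  8     2,562.50     2,366.4258    18,931.4061
  9     2,562.50     2,342.9958    21,086.9622
  10   27,562.50    24,951.9717   249,519.7169
  Σ                 46,902.3917   357,815.9211
Price P = Σ PV = 46,902.3917.
Macaulay duration = Σ(t·PV) / P = 357,815.9211 / 46,902.3917 = 7.62895 years.

7.629 years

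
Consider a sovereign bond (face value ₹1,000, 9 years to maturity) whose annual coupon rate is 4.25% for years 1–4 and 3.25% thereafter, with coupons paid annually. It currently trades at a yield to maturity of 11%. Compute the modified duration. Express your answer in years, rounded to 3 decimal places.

Periodic yield y = 0.11. First find Macaulay duration:
  t   CF        PV=CF/(1+0.11)^t    t·PV
  1        42.50        38.2883        38.2883
  2        42.50        34.4940        68.9879
  3        42.50        31.0756        93.2269
  4        42.50        27.9961       111.9843
  5        32.50        19.2872        96.4358
  6        32.50        17.3758       104.2550
  7        32.50        15.6539       109.5773
  8        32.50        14.1026       112.8209
  9     1,032.50       403.6298     3,632.6684
  Σ                    601.9033     4,368.2448
P = 601.9033; Macaulay duration = 4,368.2448 / 601.9033 = 7.25739 years.
Modified duration = D_Mac / (1 + y) = 7.25739 / 1.11 = 6.53819 years.

6.538 years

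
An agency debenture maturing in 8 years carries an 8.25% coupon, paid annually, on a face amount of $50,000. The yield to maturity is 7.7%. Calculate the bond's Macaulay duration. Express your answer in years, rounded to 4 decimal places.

6.1937 years

Periodic yield y = 0.077. Discount each cash flow and weight by its year:
  t   CF        PV=CF/(1+0.077)^t    t·PV
  1     4,125.00     3,830.0836     3,830.0836
  2     4,125.00     3,556.2521     7,112.5043
  3     4,125.00     3,301.9983     9,905.9948
  4     4,125.00     3,065.9223    12,263.6891
  5     4,125.00     2,846.7245    14,233.6224
  6     4,125.00     2,643.1982    15,859.1893
  7     4,125.00     2,454.2230    17,179.5613
  8    54,125.00    29,900.0754   239,200.6029
  Σ                 51,598.4774   319,585.2477
Price P = Σ PV = 51,598.4774.
Macaulay duration = Σ(t·PV) / P = 319,585.2477 / 51,598.4774 = 6.19370 years.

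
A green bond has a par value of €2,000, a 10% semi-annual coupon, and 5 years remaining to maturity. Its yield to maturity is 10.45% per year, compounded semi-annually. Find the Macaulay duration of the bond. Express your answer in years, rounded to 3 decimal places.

Periodic yield y = 0.05225. Discount each cash flow and weight by its period:
  t   CF        PV=CF/(1+0.05225)^t    t·PV
  1       100.00        95.0344        95.0344
  2       100.00        90.3155       180.6309
  3       100.00        85.8308       257.4924
  4       100.00        81.5688       326.2753
  5       100.00        77.5185       387.5925
  6       100.00        73.6693       442.0156
  7       100.00        70.0112       490.0783
  8       100.00        66.5347       532.2780
  9       100.00        63.2309       569.0784
  10    2,100.00     1,261.9146    12,619.1456
  Σ                  1,965.6288    15,899.6216
Price P = Σ PV = 1,965.6288.
Macaulay duration = Σ(t·PV) / P = 15,899.6216 / 1,965.6288 = 8.08882 half-year periods.
In years: 8.08882 / 2 = 4.04441 years.

4.044 years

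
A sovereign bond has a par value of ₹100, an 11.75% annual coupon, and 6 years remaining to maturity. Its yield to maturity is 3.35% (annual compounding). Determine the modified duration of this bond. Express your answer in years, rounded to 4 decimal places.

Periodic yield y = 0.0335. First find Macaulay duration:
  t   CF        PV=CF/(1+0.0335)^t    t·PV
  1        11.75        11.3691        11.3691
  2        11.75        11.0006        22.0012
  3        11.75        10.6440        31.9321
  4        11.75        10.2990        41.1961
  5        11.75         9.9652        49.8259
  6       111.75        91.7032       550.2194
  Σ                    144.9812       706.5439
P = 144.9812; Macaulay duration = 706.5439 / 144.9812 = 4.87335 years.
Modified duration = D_Mac / (1 + y) = 4.87335 / 1.0335 = 4.71538 years.

4.7154 years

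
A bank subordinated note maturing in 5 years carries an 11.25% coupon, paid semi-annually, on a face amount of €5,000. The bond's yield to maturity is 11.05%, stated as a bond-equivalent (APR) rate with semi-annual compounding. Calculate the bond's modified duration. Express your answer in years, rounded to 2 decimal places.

3.75 years

Periodic yield y = 0.05525. First find Macaulay duration:
  t   CF        PV=CF/(1+0.05525)^t    t·PV
  1       281.25       266.5245       266.5245
  2       281.25       252.5700       505.1401
  3       281.25       239.3462       718.0385
  4       281.25       226.8146       907.2586
  5       281.25       214.9392     1,074.6962
  6       281.25       203.6856     1,222.1137
  7       281.25       193.0212     1,351.1484
  8       281.25       182.9151     1,463.3211
  9       281.25       173.3382     1,560.0438
  10    5,281.25     3,084.4882    30,844.8823
  Σ                  5,037.6430    39,913.1672
P = 5,037.6430; Macaulay duration = 39,913.1672 / 5,037.6430 = 7.92298 half-year periods = 3.96149 years.
Modified duration = D_Mac / (1 + y) = 3.96149 / 1.05525 = 3.75408 years.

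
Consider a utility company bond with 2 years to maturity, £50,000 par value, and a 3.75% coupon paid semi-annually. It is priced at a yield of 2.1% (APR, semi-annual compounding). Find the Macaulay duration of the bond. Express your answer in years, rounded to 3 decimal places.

Periodic yield y = 0.0105. Discount each cash flow and weight by its period:
  t   CF        PV=CF/(1+0.0105)^t    t·PV
  1       937.50       927.7585       927.7585
  2       937.50       918.1183     1,836.2366
  3       937.50       908.5782     2,725.7347
  4    50,937.50    48,853.1256   195,412.5023
  Σ                 51,607.5806   200,902.2321
Price P = Σ PV = 51,607.5806.
Macaulay duration = Σ(t·PV) / P = 200,902.2321 / 51,607.5806 = 3.89288 half-year periods.
In years: 3.89288 / 2 = 1.94644 years.

1.946 years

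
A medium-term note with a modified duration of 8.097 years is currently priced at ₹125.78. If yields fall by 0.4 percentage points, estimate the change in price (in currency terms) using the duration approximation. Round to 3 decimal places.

+₹4.074

Duration approximation: ΔP/P ≈ -D_mod · Δy = -8.097 × (-0.004) = +0.032388.
ΔP ≈ 125.78 × (+0.032388) = +4.07376264.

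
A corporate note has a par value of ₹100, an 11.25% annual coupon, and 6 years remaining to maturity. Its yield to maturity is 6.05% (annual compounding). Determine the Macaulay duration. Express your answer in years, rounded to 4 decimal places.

Periodic yield y = 0.0605. Discount each cash flow and weight by its year:
  t   CF        PV=CF/(1+0.0605)^t    t·PV
  1        11.25        10.6082        10.6082
  2        11.25        10.0030        20.0060
  3        11.25         9.4324        28.2971
  4        11.25         8.8943        35.5770
  5        11.25         8.3869        41.9343
  6       111.25        78.2053       469.2316
  Σ                    125.5300       605.6542
Price P = Σ PV = 125.5300.
Macaulay duration = Σ(t·PV) / P = 605.6542 / 125.5300 = 4.82478 years.

4.8248 years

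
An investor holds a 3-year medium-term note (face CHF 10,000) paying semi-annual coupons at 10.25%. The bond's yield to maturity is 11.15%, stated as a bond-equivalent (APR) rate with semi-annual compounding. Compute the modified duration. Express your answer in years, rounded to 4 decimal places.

2.5127 years

Periodic yield y = 0.05575. First find Macaulay duration:
  t   CF        PV=CF/(1+0.05575)^t    t·PV
  1       512.50       485.4369       485.4369
  2       512.50       459.8029       919.6058
  3       512.50       435.5225     1,306.5675
  4       512.50       412.5243     1,650.0971
  5       512.50       390.7405     1,953.7025
  6    10,512.50     7,591.7075    45,550.2451
  Σ                  9,775.7346    51,865.6549
P = 9,775.7346; Macaulay duration = 51,865.6549 / 9,775.7346 = 5.30555 half-year periods = 2.65278 years.
Modified duration = D_Mac / (1 + y) = 2.65278 / 1.05575 = 2.51269 years.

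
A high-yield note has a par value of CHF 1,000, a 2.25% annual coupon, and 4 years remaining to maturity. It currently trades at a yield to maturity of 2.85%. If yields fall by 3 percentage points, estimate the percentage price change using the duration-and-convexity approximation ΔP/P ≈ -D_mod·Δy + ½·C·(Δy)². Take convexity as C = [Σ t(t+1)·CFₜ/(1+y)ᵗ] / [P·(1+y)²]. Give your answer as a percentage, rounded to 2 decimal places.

+12.10%

With y = 0.0285:
  t   CF        PV=CF/(1+0.0285)^t    t·PV        t(t+1)·PV
  1        22.50        21.8765        21.8765          43.7530
  2        22.50        21.2703        42.5406         127.6219
  3        22.50        20.6809        62.0427         248.1709
  4     1,022.50       913.7894     3,655.1577      18,275.7887
  Σ                    977.6172     3,781.6176      18,695.3345
P = 977.6172; D_Mac = 3.86820 yrs; D_mod = 3.76101 yrs; C = 18.07823.
Duration effect: -3.76101 × (-0.03) = +0.112830
Convexity effect: 0.5 × 18.07823 × (-0.03)² = +0.0081352
ΔP/P ≈ +0.112830 + 0.0081352 = +0.120966 = +12.0966%.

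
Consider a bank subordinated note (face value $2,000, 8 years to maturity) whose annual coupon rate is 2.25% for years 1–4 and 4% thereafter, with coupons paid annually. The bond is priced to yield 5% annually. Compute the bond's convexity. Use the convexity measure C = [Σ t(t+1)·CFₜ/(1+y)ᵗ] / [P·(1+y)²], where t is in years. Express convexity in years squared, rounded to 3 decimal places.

With y = 0.05:
  t   CF        PV=CF/(1+0.05)^t    t·PV        t(t+1)·PV
  1        45.00        42.8571        42.8571          85.7143
  2        45.00        40.8163        81.6327         244.8980
  3        45.00        38.8727       116.6181         466.4723
  4        45.00        37.0216       148.0864         740.4322
  5        80.00        62.6821       313.4105       1,880.4628
  6        80.00        59.6972       358.1834       2,507.2837
  7        80.00        56.8545       397.9815       3,183.8524
  8     2,080.00     1,407.8259    11,262.6070     101,363.4629
  Σ                  1,746.6275    12,721.3767     110,472.5785
P = 1,746.6275.
Convexity = Σ t(t+1)·PV / [P·(1+y)²] = 110,472.5785 / (1,746.6275 × 1.102500) = 57.36878.

57.369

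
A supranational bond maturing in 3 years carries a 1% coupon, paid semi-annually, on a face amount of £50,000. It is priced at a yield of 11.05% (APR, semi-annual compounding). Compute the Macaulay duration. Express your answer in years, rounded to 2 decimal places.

2.96 years

Periodic yield y = 0.05525. Discount each cash flow and weight by its period:
  t   CF        PV=CF/(1+0.05525)^t    t·PV
  1       250.00       236.9107       236.9107
  2       250.00       224.5067       449.0134
  3       250.00       212.7521       638.2564
  4       250.00       201.6130       806.4521
  5       250.00       191.0571       955.2856
  6    50,250.00    36,391.8305   218,350.9830
  Σ                 37,458.6701   221,436.9011
Price P = Σ PV = 37,458.6701.
Macaulay duration = Σ(t·PV) / P = 221,436.9011 / 37,458.6701 = 5.91150 half-year periods.
In years: 5.91150 / 2 = 2.95575 years.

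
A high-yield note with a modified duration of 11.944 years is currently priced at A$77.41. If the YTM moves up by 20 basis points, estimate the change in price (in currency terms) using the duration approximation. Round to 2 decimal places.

-A$1.85

Duration approximation: ΔP/P ≈ -D_mod · Δy = -11.944 × (+0.002) = -0.023888.
ΔP ≈ 77.41 × (-0.023888) = -1.84917008.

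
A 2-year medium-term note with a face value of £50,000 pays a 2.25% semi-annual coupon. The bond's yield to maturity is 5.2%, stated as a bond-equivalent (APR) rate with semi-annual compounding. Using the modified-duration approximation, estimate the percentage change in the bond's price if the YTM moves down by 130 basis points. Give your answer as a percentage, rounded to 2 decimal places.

+2.49%

Periodic yield y = 0.026. Modified duration first:
  t   CF        PV=CF/(1+0.026)^t    t·PV
  1       562.50       548.2456       548.2456
  2       562.50       534.3525     1,068.7049
  3       562.50       520.8114     1,562.4341
  4    50,562.50    45,628.8051   182,515.2204
  Σ                 47,232.2145   185,694.6050
P = 47,232.2145; D_Mac = 3.93152 half-year periods = 1.96576 yrs; D_mod = 1.96576/(1+0.026) = 1.91595 yrs.
ΔP/P ≈ -D_mod · Δy = -1.91595 × (-0.013) = +0.024907 = +2.4907%.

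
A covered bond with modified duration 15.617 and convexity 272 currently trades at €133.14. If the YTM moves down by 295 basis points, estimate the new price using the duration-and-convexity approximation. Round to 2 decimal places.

€210.24

Duration effect: -D_mod·Δy = -15.617 × (-0.0295) = +0.4607015
Convexity effect: ½·C·(Δy)² = 0.5 × 272 × (-0.0295)² = +0.1183540
ΔP/P ≈ +0.4607015 + 0.1183540 = +0.5790555
New price ≈ 133.14 × (1 + 0.5790555) = 210.23544927.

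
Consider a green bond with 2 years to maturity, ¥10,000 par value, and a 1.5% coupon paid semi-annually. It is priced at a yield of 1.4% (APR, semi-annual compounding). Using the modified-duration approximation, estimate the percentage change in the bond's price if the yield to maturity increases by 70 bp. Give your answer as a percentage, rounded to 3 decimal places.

-1.375%

Periodic yield y = 0.007. Modified duration first:
  t   CF        PV=CF/(1+0.007)^t    t·PV
  1        75.00        74.4786        74.4786
  2        75.00        73.9609       147.9218
  3        75.00        73.4468       220.3404
  4    10,075.00     9,797.7685    39,191.0739
  Σ                 10,019.6548    39,633.8148
P = 10,019.6548; D_Mac = 3.95561 half-year periods = 1.97780 yrs; D_mod = 1.97780/(1+0.007) = 1.96406 yrs.
ΔP/P ≈ -D_mod · Δy = -1.96406 × (+0.007) = -0.013748 = -1.3748%.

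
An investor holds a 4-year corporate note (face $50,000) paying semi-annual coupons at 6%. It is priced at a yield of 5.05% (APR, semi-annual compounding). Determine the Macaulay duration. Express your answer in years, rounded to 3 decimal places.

Periodic yield y = 0.02525. Discount each cash flow and weight by its period:
  t   CF        PV=CF/(1+0.02525)^t    t·PV
  1     1,500.00     1,463.0578     1,463.0578
  2     1,500.00     1,427.0254     2,854.0508
  3     1,500.00     1,391.8804     4,175.6413
  4     1,500.00     1,357.6010     5,430.4040
  5     1,500.00     1,324.1658     6,620.8290
  6     1,500.00     1,291.5541     7,749.3244
  7     1,500.00     1,259.7455     8,818.2185
  8    51,500.00    42,186.0638   337,488.5106
  Σ                 51,701.0938   374,600.0363
Price P = Σ PV = 51,701.0938.
Macaulay duration = Σ(t·PV) / P = 374,600.0363 / 51,701.0938 = 7.24550 half-year periods.
In years: 7.24550 / 2 = 3.62275 years.

3.623 years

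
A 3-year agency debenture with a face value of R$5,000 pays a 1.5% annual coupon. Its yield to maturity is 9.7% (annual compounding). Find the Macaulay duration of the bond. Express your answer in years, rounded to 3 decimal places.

Periodic yield y = 0.097. Discount each cash flow and weight by its year:
  t   CF        PV=CF/(1+0.097)^t    t·PV
  1        75.00        68.3683        68.3683
  2        75.00        62.3230       124.6459
  3     5,075.00     3,844.2902    11,532.8706
  Σ                  3,974.9814    11,725.8848
Price P = Σ PV = 3,974.9814.
Macaulay duration = Σ(t·PV) / P = 11,725.8848 / 3,974.9814 = 2.94992 years.

2.950 years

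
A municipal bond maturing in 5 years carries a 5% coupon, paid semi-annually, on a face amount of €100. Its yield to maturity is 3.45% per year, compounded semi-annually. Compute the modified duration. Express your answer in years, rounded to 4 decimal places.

Periodic yield y = 0.01725. First find Macaulay duration:
  t   CF        PV=CF/(1+0.01725)^t    t·PV
  1         2.50         2.4576         2.4576
  2         2.50         2.4159         4.8319
  3         2.50         2.3750         7.1249
  4         2.50         2.3347         9.3388
  5         2.50         2.2951        11.4755
  6         2.50         2.2562        13.5371
  7         2.50         2.2179        15.5254
  8         2.50         2.1803        17.4425
  9         2.50         2.1433        19.2900
  10      102.50        86.3867       863.8670
  Σ                    107.0627       964.8907
P = 107.0627; Macaulay duration = 964.8907 / 107.0627 = 9.01239 half-year periods = 4.50619 years.
Modified duration = D_Mac / (1 + y) = 4.50619 / 1.01725 = 4.42978 years.

4.4298 years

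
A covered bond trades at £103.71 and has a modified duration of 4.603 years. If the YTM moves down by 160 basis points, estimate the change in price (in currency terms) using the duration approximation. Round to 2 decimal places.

+£7.64

Duration approximation: ΔP/P ≈ -D_mod · Δy = -4.603 × (-0.016) = +0.073648.
ΔP ≈ 103.71 × (+0.073648) = +7.63803408.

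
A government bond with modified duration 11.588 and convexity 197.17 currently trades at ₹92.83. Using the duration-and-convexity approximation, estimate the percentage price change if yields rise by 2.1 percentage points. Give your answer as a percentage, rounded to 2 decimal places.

-19.99%

Duration effect: -D_mod·Δy = -11.588 × (+0.021) = -0.243348
Convexity effect: ½·C·(Δy)² = 0.5 × 197.17 × (0.021)² = +0.043475985
ΔP/P ≈ -0.243348 + 0.043475985 = -0.199872015
= -19.9872015%.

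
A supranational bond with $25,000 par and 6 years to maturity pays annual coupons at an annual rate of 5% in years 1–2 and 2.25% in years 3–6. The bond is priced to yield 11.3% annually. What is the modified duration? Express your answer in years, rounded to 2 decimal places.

4.75 years

Periodic yield y = 0.113. First find Macaulay duration:
  t   CF        PV=CF/(1+0.113)^t    t·PV
  1     1,250.00     1,123.0907     1,123.0907
  2     1,250.00     1,009.0663     2,018.1325
  3       562.50       407.9783     1,223.9348
  4       562.50       366.5573     1,466.2292
  5       562.50       329.3417     1,646.7084
  6    25,562.50    13,447.2147    80,683.2883
  Σ                 16,683.2490    88,161.3840
P = 16,683.2490; Macaulay duration = 88,161.3840 / 16,683.2490 = 5.28443 years.
Modified duration = D_Mac / (1 + y) = 5.28443 / 1.113 = 4.74791 years.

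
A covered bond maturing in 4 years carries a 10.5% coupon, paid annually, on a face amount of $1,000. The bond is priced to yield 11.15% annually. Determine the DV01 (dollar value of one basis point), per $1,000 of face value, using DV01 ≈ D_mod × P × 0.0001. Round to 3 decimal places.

Periodic yield y = 0.1115.
  t   CF        PV=CF/(1+0.1115)^t    t·PV
  1       105.00        94.4669        94.4669
  2       105.00        84.9905       169.9810
  3       105.00        76.4647       229.3941
  4     1,105.00       723.9764     2,895.9056
  Σ                    979.8985     3,389.7476
P = 979.8985; D_Mac = 3.45928 yrs; D_mod = 3.11227 yrs.
DV01 ≈ 3.11227 × 979.8985 × 0.0001 = 0.304971.

$0.305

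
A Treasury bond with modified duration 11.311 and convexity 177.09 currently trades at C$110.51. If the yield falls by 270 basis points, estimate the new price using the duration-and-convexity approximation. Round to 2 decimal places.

Duration effect: -D_mod·Δy = -11.311 × (-0.027) = +0.305397
Convexity effect: ½·C·(Δy)² = 0.5 × 177.09 × (-0.027)² = +0.064549305
ΔP/P ≈ +0.305397 + 0.064549305 = +0.369946305
New price ≈ 110.51 × (1 + 0.369946305) = 151.39276616555.

C$151.39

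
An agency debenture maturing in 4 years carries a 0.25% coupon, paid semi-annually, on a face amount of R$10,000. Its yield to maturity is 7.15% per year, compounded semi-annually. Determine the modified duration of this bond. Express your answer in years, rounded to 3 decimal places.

Periodic yield y = 0.03575. First find Macaulay duration:
  t   CF        PV=CF/(1+0.03575)^t    t·PV
  1        12.50        12.0685        12.0685
  2        12.50        11.6520        23.3040
  3        12.50        11.2498        33.7494
  4        12.50        10.8615        43.4460
  5        12.50        10.4866        52.4331
  6        12.50        10.1247        60.7479
  7        12.50         9.7752        68.4264
  8    10,012.50     7,559.6727    60,477.3817
  Σ                  7,635.8910    60,771.5570
P = 7,635.8910; Macaulay duration = 60,771.5570 / 7,635.8910 = 7.95867 half-year periods = 3.97934 years.
Modified duration = D_Mac / (1 + y) = 3.97934 / 1.03575 = 3.84199 years.

3.842 years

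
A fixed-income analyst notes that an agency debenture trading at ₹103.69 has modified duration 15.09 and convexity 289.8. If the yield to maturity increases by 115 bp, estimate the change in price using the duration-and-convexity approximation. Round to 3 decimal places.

Duration effect: -D_mod·Δy = -15.09 × (+0.0115) = -0.173535
Convexity effect: ½·C·(Δy)² = 0.5 × 289.8 × (0.0115)² = +0.019163025
ΔP/P ≈ -0.173535 + 0.019163025 = -0.154371975
ΔP ≈ 103.69 × (-0.154371975) = -16.00683008775.

-₹16.007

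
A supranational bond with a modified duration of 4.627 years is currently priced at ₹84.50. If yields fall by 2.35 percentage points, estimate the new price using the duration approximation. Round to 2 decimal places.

Duration approximation: ΔP/P ≈ -D_mod · Δy = -4.627 × (-0.0235) = +0.1087345.
New price ≈ 84.50 × (1 + 0.1087345) = 93.68806525.

₹93.69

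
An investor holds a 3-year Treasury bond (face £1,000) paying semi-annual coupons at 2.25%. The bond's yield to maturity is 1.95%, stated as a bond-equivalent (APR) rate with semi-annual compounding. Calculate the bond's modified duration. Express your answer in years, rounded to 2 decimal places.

Periodic yield y = 0.00975. First find Macaulay duration:
  t   CF        PV=CF/(1+0.00975)^t    t·PV
  1        11.25        11.1414        11.1414
  2        11.25        11.0338        22.0676
  3        11.25        10.9273        32.7818
  4        11.25        10.8217        43.2870
  5        11.25        10.7172        53.5862
  6     1,011.25       954.0593     5,724.3557
  Σ                  1,008.7007     5,887.2196
P = 1,008.7007; Macaulay duration = 5,887.2196 / 1,008.7007 = 5.83644 half-year periods = 2.91822 years.
Modified duration = D_Mac / (1 + y) = 2.91822 / 1.00975 = 2.89004 years.

2.89 years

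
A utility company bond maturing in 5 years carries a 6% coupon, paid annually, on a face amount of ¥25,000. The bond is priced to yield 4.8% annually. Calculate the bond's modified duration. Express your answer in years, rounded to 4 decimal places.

Periodic yield y = 0.048. First find Macaulay duration:
  t   CF        PV=CF/(1+0.048)^t    t·PV
  1     1,500.00     1,431.2977     1,431.2977
  2     1,500.00     1,365.7421     2,731.4842
  3     1,500.00     1,303.1890     3,909.5671
  4     1,500.00     1,243.5010     4,974.0039
  5    26,500.00    20,962.3255   104,811.6276
  Σ                 26,306.0553   117,857.9804
P = 26,306.0553; Macaulay duration = 117,857.9804 / 26,306.0553 = 4.48026 years.
Modified duration = D_Mac / (1 + y) = 4.48026 / 1.048 = 4.27506 years.

4.2751 years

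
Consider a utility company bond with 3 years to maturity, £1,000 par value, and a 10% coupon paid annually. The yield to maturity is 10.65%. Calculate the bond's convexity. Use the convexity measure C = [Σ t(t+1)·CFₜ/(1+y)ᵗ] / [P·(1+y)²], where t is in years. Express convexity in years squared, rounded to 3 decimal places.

8.644

With y = 0.1065:
  t   CF        PV=CF/(1+0.1065)^t    t·PV        t(t+1)·PV
  1       100.00        90.3751        90.3751         180.7501
  2       100.00        81.6765       163.3530         490.0591
  3     1,100.00       811.9671     2,435.9013       9,743.6052
  Σ                    984.0187     2,689.6294      10,414.4143
P = 984.0187.
Convexity = Σ t(t+1)·PV / [P·(1+y)²] = 10,414.4143 / (984.0187 × 1.224342) = 8.64428.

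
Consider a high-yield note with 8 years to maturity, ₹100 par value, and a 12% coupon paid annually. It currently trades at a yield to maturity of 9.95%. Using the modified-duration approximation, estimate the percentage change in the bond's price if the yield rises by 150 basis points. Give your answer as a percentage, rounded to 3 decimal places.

Periodic yield y = 0.0995. Modified duration first:
  t   CF        PV=CF/(1+0.0995)^t    t·PV
  1        12.00        10.9141        10.9141
  2        12.00         9.9264        19.8528
  3        12.00         9.0281        27.0842
  4        12.00         8.2111        32.8443
  5        12.00         7.4680        37.3401
  6        12.00         6.7922        40.7531
  7        12.00         6.1775        43.2427
  8       112.00        52.4392       419.5137
  Σ                    110.9565       631.5450
P = 110.9565; D_Mac = 5.69182 yrs; D_mod = 5.69182/(1+0.0995) = 5.17674 yrs.
ΔP/P ≈ -D_mod · Δy = -5.17674 × (+0.015) = -0.077651 = -7.7651%.

-7.765%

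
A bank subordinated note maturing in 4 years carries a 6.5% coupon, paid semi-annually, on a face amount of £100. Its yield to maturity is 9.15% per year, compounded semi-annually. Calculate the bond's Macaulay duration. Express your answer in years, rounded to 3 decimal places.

Periodic yield y = 0.04575. Discount each cash flow and weight by its period:
  t   CF        PV=CF/(1+0.04575)^t    t·PV
  1         3.25         3.1078         3.1078
  2         3.25         2.9719         5.9437
  3         3.25         2.8418         8.5255
  4         3.25         2.7175        10.8701
  5         3.25         2.5986        12.9931
  6         3.25         2.4849        14.9096
  7         3.25         2.3762        16.6336
  8       103.25        72.1883       577.5067
  Σ                     91.2872       650.4902
Price P = Σ PV = 91.2872.
Macaulay duration = Σ(t·PV) / P = 650.4902 / 91.2872 = 7.12576 half-year periods.
In years: 7.12576 / 2 = 3.56288 years.

3.563 years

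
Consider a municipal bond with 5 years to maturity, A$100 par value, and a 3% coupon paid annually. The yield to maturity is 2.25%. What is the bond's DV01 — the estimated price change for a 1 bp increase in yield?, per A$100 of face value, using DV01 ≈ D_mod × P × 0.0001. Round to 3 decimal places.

Periodic yield y = 0.0225.
  t   CF        PV=CF/(1+0.0225)^t    t·PV
  1         3.00         2.9340         2.9340
  2         3.00         2.8694         5.7388
  3         3.00         2.8063         8.4188
  4         3.00         2.7445        10.9781
  5       103.00        92.1554       460.7768
  Σ                    103.5096       488.8466
P = 103.5096; D_Mac = 4.72272 yrs; D_mod = 4.61880 yrs.
DV01 ≈ 4.61880 × 103.5096 × 0.0001 = 0.047809.

A$0.048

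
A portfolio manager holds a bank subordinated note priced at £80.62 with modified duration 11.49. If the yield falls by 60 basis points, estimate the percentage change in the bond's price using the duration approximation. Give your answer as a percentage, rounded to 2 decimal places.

Duration approximation: ΔP/P ≈ -D_mod · Δy = -11.49 × (-0.006) = +0.068940.
As a percentage: +6.8940%.

+6.89%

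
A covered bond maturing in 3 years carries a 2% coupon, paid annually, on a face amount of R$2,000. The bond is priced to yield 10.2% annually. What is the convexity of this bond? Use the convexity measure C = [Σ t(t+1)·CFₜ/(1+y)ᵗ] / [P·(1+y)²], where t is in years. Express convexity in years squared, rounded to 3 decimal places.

9.592

With y = 0.102:
  t   CF        PV=CF/(1+0.102)^t    t·PV        t(t+1)·PV
  1        40.00        36.2976        36.2976          72.5953
  2        40.00        32.9380        65.8759         197.6278
  3     2,040.00     1,524.3524     4,573.0573      18,292.2290
  Σ                  1,593.5880     4,675.2308      18,562.4521
P = 1,593.5880.
Convexity = Σ t(t+1)·PV / [P·(1+y)²] = 18,562.4521 / (1,593.5880 × 1.214404) = 9.59171.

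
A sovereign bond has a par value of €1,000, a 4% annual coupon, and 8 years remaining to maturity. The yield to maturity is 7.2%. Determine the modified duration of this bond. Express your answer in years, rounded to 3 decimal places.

Periodic yield y = 0.072. First find Macaulay duration:
  t   CF        PV=CF/(1+0.072)^t    t·PV
  1        40.00        37.3134        37.3134
  2        40.00        34.8073        69.6146
  3        40.00        32.4695        97.4085
  4        40.00        30.2887       121.1549
  5        40.00        28.2544       141.2720
  6        40.00        26.3567       158.1403
  7        40.00        24.5865       172.1054
  8     1,040.00       596.3141     4,770.5126
  Σ                    810.3906     5,567.5217
P = 810.3906; Macaulay duration = 5,567.5217 / 810.3906 = 6.87017 years.
Modified duration = D_Mac / (1 + y) = 6.87017 / 1.072 = 6.40874 years.

6.409 years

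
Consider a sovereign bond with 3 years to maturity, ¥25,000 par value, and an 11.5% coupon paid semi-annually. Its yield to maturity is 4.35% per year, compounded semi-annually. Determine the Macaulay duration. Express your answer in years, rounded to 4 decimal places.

Periodic yield y = 0.02175. Discount each cash flow and weight by its period:
  t   CF        PV=CF/(1+0.02175)^t    t·PV
  1     1,437.50     1,406.8999     1,406.8999
  2     1,437.50     1,376.9512     2,753.9025
  3     1,437.50     1,347.6401     4,042.9202
  4     1,437.50     1,318.9528     5,275.8114
  5     1,437.50     1,290.8763     6,454.3814
  6    26,437.50    23,235.5259   139,413.1554
  Σ                 29,976.8462   159,347.0707
Price P = Σ PV = 29,976.8462.
Macaulay duration = Σ(t·PV) / P = 159,347.0707 / 29,976.8462 = 5.31567 half-year periods.
In years: 5.31567 / 2 = 2.65784 years.

2.6578 years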